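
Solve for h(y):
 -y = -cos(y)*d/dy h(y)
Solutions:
 h(y) = C1 + Integral(y/cos(y), y)


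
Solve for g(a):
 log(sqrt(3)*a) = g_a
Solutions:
 g(a) = C1 + a*log(a) - a + a*log(3)/2


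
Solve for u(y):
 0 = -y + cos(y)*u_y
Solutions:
 u(y) = C1 + Integral(y/cos(y), y)


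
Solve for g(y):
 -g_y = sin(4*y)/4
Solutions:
 g(y) = C1 + cos(4*y)/16


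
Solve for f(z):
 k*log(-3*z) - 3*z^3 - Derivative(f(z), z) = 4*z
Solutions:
 f(z) = C1 + k*z*log(-z) + k*z*(-1 + log(3)) - 3*z^4/4 - 2*z^2


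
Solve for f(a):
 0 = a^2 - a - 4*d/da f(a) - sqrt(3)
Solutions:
 f(a) = C1 + a^3/12 - a^2/8 - sqrt(3)*a/4


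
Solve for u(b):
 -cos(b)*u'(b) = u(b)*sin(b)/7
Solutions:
 u(b) = C1*cos(b)^(1/7)


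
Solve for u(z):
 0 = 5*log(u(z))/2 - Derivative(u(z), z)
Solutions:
 li(u(z)) = C1 + 5*z/2


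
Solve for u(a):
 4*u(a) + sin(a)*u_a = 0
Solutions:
 u(a) = C1*(cos(a)^2 + 2*cos(a) + 1)/(cos(a)^2 - 2*cos(a) + 1)


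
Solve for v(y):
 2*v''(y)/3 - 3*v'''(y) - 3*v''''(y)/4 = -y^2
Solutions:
 v(y) = C1 + C2*y + C3*exp(-2*y*(1 + sqrt(11)/3)) + C4*exp(2*y*(-1 + sqrt(11)/3)) - y^4/8 - 9*y^3/4 - 513*y^2/16


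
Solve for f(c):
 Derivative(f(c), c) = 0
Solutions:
 f(c) = C1


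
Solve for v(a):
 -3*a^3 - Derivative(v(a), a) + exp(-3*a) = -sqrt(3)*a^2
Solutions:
 v(a) = C1 - 3*a^4/4 + sqrt(3)*a^3/3 - exp(-3*a)/3


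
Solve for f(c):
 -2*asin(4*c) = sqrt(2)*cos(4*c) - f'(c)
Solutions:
 f(c) = C1 + 2*c*asin(4*c) + sqrt(1 - 16*c^2)/2 + sqrt(2)*sin(4*c)/4


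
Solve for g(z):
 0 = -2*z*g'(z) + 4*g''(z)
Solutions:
 g(z) = C1 + C2*erfi(z/2)


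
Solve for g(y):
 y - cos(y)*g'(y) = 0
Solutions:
 g(y) = C1 + Integral(y/cos(y), y)


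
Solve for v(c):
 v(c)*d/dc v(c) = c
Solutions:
 v(c) = -sqrt(C1 + c^2)
 v(c) = sqrt(C1 + c^2)


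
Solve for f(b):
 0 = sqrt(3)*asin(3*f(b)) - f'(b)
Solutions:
 Integral(1/asin(3*_y), (_y, f(b))) = C1 + sqrt(3)*b


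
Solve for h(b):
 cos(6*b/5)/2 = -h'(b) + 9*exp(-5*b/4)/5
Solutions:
 h(b) = C1 - 5*sin(6*b/5)/12 - 36*exp(-5*b/4)/25


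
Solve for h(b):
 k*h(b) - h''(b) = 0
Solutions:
 h(b) = C1*exp(-b*sqrt(k)) + C2*exp(b*sqrt(k))


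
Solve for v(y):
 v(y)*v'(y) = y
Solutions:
 v(y) = -sqrt(C1 + y^2)
 v(y) = sqrt(C1 + y^2)


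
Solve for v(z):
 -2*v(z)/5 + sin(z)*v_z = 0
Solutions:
 v(z) = C1*(cos(z) - 1)^(1/5)/(cos(z) + 1)^(1/5)


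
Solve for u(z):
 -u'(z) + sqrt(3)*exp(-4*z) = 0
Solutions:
 u(z) = C1 - sqrt(3)*exp(-4*z)/4


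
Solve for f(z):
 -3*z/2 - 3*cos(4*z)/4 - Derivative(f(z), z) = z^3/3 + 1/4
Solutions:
 f(z) = C1 - z^4/12 - 3*z^2/4 - z/4 - 3*sin(4*z)/16


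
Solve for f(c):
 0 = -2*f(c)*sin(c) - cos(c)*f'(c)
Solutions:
 f(c) = C1*cos(c)^2


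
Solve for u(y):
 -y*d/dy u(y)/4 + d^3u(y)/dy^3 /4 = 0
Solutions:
 u(y) = C1 + Integral(C2*airyai(y) + C3*airybi(y), y)


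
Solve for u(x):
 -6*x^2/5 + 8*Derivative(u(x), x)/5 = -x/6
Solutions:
 u(x) = C1 + x^3/4 - 5*x^2/96


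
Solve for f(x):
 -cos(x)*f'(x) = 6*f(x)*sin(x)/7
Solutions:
 f(x) = C1*cos(x)^(6/7)


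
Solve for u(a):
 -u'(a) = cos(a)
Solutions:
 u(a) = C1 - sin(a)


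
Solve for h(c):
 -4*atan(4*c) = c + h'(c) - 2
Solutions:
 h(c) = C1 - c^2/2 - 4*c*atan(4*c) + 2*c + log(16*c^2 + 1)/2


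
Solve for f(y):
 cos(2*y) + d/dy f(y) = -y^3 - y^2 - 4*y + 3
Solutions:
 f(y) = C1 - y^4/4 - y^3/3 - 2*y^2 + 3*y - sin(2*y)/2


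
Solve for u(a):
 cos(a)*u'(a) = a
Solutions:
 u(a) = C1 + Integral(a/cos(a), a)


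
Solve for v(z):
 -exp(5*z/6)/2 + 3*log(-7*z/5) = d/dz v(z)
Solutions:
 v(z) = C1 + 3*z*log(-z) + 3*z*(-log(5) - 1 + log(7)) - 3*exp(5*z/6)/5


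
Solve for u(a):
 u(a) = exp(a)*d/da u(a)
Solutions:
 u(a) = C1*exp(-exp(-a))


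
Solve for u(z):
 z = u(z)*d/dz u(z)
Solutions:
 u(z) = -sqrt(C1 + z^2)
 u(z) = sqrt(C1 + z^2)


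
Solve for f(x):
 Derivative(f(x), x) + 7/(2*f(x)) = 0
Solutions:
 f(x) = -sqrt(C1 - 7*x)
 f(x) = sqrt(C1 - 7*x)


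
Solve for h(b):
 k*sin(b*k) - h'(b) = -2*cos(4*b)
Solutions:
 h(b) = C1 + sin(4*b)/2 - cos(b*k)


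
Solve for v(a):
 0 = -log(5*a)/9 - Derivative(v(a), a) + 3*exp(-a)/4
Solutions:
 v(a) = C1 - a*log(a)/9 + a*(1 - log(5))/9 - 3*exp(-a)/4


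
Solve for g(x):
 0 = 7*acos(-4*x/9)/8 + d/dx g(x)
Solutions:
 g(x) = C1 - 7*x*acos(-4*x/9)/8 - 7*sqrt(81 - 16*x^2)/32


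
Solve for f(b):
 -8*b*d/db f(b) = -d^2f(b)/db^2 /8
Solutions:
 f(b) = C1 + C2*erfi(4*sqrt(2)*b)


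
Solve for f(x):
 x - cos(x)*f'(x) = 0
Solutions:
 f(x) = C1 + Integral(x/cos(x), x)


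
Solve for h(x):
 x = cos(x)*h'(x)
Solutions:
 h(x) = C1 + Integral(x/cos(x), x)


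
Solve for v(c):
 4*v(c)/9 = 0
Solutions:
 v(c) = 0


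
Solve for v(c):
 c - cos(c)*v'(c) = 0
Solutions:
 v(c) = C1 + Integral(c/cos(c), c)


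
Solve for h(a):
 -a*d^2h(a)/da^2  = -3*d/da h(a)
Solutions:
 h(a) = C1 + C2*a^4


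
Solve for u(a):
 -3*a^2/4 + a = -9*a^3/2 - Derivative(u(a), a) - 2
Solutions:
 u(a) = C1 - 9*a^4/8 + a^3/4 - a^2/2 - 2*a


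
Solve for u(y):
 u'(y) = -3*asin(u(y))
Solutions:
 Integral(1/asin(_y), (_y, u(y))) = C1 - 3*y


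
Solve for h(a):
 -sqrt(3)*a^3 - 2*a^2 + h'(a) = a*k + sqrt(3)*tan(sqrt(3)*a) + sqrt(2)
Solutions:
 h(a) = C1 + sqrt(3)*a^4/4 + 2*a^3/3 + a^2*k/2 + sqrt(2)*a - log(cos(sqrt(3)*a))


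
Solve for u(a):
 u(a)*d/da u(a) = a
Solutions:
 u(a) = -sqrt(C1 + a^2)
 u(a) = sqrt(C1 + a^2)


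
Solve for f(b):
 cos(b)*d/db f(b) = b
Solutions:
 f(b) = C1 + Integral(b/cos(b), b)


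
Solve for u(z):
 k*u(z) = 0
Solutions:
 u(z) = 0


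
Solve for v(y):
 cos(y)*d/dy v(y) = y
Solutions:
 v(y) = C1 + Integral(y/cos(y), y)


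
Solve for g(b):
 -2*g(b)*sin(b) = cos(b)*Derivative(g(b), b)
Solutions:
 g(b) = C1*cos(b)^2


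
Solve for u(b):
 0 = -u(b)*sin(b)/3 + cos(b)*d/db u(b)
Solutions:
 u(b) = C1/cos(b)^(1/3)


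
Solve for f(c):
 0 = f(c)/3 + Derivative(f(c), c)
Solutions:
 f(c) = C1*exp(-c/3)


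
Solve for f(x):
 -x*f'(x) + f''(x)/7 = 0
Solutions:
 f(x) = C1 + C2*erfi(sqrt(14)*x/2)


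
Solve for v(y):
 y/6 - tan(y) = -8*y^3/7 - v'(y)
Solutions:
 v(y) = C1 - 2*y^4/7 - y^2/12 - log(cos(y))


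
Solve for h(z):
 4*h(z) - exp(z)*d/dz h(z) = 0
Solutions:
 h(z) = C1*exp(-4*exp(-z))


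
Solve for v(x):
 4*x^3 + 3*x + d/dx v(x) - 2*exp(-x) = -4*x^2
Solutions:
 v(x) = C1 - x^4 - 4*x^3/3 - 3*x^2/2 - 2*exp(-x)


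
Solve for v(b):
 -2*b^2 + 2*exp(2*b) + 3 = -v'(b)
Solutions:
 v(b) = C1 + 2*b^3/3 - 3*b - exp(2*b)


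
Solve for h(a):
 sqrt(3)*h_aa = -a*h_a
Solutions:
 h(a) = C1 + C2*erf(sqrt(2)*3^(3/4)*a/6)


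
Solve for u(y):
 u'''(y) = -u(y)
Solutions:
 u(y) = C3*exp(-y) + (C1*sin(sqrt(3)*y/2) + C2*cos(sqrt(3)*y/2))*exp(y/2)


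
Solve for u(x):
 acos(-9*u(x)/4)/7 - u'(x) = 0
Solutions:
 Integral(1/acos(-9*_y/4), (_y, u(x))) = C1 + x/7


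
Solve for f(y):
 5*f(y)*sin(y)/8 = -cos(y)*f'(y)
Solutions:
 f(y) = C1*cos(y)^(5/8)


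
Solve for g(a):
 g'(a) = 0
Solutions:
 g(a) = C1


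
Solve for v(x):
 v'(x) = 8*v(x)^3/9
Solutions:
 v(x) = -3*sqrt(2)*sqrt(-1/(C1 + 8*x))/2
 v(x) = 3*sqrt(2)*sqrt(-1/(C1 + 8*x))/2


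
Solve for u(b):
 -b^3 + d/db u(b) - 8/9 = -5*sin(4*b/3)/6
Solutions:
 u(b) = C1 + b^4/4 + 8*b/9 + 5*cos(4*b/3)/8


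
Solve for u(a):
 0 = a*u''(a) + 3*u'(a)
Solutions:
 u(a) = C1 + C2/a^2


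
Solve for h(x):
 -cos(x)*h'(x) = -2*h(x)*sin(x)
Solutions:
 h(x) = C1/cos(x)^2


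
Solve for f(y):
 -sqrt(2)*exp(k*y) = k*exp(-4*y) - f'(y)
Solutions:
 f(y) = C1 - k*exp(-4*y)/4 + sqrt(2)*exp(k*y)/k


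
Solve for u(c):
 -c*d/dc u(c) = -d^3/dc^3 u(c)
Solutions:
 u(c) = C1 + Integral(C2*airyai(c) + C3*airybi(c), c)


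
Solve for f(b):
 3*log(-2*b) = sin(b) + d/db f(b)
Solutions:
 f(b) = C1 + 3*b*log(-b) - 3*b + 3*b*log(2) + cos(b)


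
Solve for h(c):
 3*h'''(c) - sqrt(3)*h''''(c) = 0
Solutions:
 h(c) = C1 + C2*c + C3*c^2 + C4*exp(sqrt(3)*c)


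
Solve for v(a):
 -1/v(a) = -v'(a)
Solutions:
 v(a) = -sqrt(C1 + 2*a)
 v(a) = sqrt(C1 + 2*a)


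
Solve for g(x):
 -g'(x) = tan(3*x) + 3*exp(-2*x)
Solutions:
 g(x) = C1 - log(tan(3*x)^2 + 1)/6 + 3*exp(-2*x)/2


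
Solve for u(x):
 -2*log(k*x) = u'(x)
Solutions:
 u(x) = C1 - 2*x*log(k*x) + 2*x


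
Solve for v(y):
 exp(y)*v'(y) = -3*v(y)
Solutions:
 v(y) = C1*exp(3*exp(-y))


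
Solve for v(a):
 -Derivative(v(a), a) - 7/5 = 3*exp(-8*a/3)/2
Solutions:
 v(a) = C1 - 7*a/5 + 9*exp(-8*a/3)/16


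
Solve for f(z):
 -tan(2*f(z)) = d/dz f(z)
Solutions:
 f(z) = -asin(C1*exp(-2*z))/2 + pi/2
 f(z) = asin(C1*exp(-2*z))/2


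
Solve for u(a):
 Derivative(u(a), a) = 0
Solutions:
 u(a) = C1


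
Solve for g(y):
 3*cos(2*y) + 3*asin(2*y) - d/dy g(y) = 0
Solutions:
 g(y) = C1 + 3*y*asin(2*y) + 3*sqrt(1 - 4*y^2)/2 + 3*sin(2*y)/2


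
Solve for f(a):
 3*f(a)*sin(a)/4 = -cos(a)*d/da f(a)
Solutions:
 f(a) = C1*cos(a)^(3/4)


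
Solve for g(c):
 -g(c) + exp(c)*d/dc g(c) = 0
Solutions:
 g(c) = C1*exp(-exp(-c))


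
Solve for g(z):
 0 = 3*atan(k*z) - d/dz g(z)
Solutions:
 g(z) = C1 + 3*Piecewise((z*atan(k*z) - log(k^2*z^2 + 1)/(2*k), Ne(k, 0)), (0, True))


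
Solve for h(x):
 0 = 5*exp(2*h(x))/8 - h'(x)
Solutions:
 h(x) = log(-1/(C1 + 5*x))/2 + log(2)
 h(x) = log(-sqrt(-1/(C1 + 5*x))) + log(2)


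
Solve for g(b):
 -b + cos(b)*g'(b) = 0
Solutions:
 g(b) = C1 + Integral(b/cos(b), b)


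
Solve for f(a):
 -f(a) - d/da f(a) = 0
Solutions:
 f(a) = C1*exp(-a)


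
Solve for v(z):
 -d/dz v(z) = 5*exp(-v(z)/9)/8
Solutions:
 v(z) = 9*log(C1 - 5*z/72)


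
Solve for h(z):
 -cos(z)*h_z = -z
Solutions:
 h(z) = C1 + Integral(z/cos(z), z)


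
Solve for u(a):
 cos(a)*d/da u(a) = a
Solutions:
 u(a) = C1 + Integral(a/cos(a), a)


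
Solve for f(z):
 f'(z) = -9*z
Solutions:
 f(z) = C1 - 9*z^2/2


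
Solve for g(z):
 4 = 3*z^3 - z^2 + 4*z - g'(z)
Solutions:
 g(z) = C1 + 3*z^4/4 - z^3/3 + 2*z^2 - 4*z


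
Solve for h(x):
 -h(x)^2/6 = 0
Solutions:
 h(x) = 0


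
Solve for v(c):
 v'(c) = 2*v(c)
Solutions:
 v(c) = C1*exp(2*c)


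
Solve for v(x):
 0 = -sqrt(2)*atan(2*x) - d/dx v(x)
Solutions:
 v(x) = C1 - sqrt(2)*(x*atan(2*x) - log(4*x^2 + 1)/4)


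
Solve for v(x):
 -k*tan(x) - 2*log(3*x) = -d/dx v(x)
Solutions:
 v(x) = C1 - k*log(cos(x)) + 2*x*log(x) - 2*x + 2*x*log(3)


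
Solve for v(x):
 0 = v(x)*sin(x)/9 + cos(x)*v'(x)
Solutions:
 v(x) = C1*cos(x)^(1/9)


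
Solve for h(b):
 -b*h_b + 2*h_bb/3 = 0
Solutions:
 h(b) = C1 + C2*erfi(sqrt(3)*b/2)


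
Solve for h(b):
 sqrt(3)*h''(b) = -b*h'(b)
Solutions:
 h(b) = C1 + C2*erf(sqrt(2)*3^(3/4)*b/6)


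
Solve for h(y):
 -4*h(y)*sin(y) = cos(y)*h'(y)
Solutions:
 h(y) = C1*cos(y)^4


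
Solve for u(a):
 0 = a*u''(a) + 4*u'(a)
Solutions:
 u(a) = C1 + C2/a^3


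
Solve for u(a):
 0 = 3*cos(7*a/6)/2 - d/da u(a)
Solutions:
 u(a) = C1 + 9*sin(7*a/6)/7


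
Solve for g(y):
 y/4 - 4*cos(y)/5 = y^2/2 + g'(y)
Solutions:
 g(y) = C1 - y^3/6 + y^2/8 - 4*sin(y)/5


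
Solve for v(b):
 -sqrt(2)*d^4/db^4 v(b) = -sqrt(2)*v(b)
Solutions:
 v(b) = C1*exp(-b) + C2*exp(b) + C3*sin(b) + C4*cos(b)


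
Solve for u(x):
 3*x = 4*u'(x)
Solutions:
 u(x) = C1 + 3*x^2/8


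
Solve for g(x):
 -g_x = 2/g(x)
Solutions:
 g(x) = -sqrt(C1 - 4*x)
 g(x) = sqrt(C1 - 4*x)


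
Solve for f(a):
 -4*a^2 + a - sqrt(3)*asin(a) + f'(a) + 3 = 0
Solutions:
 f(a) = C1 + 4*a^3/3 - a^2/2 - 3*a + sqrt(3)*(a*asin(a) + sqrt(1 - a^2))


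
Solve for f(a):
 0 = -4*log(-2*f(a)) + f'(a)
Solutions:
 -Integral(1/(log(-_y) + log(2)), (_y, f(a)))/4 = C1 - a


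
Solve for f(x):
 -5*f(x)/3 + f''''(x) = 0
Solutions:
 f(x) = C1*exp(-3^(3/4)*5^(1/4)*x/3) + C2*exp(3^(3/4)*5^(1/4)*x/3) + C3*sin(3^(3/4)*5^(1/4)*x/3) + C4*cos(3^(3/4)*5^(1/4)*x/3)


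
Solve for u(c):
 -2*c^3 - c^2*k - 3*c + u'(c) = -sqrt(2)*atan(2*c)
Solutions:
 u(c) = C1 + c^4/2 + c^3*k/3 + 3*c^2/2 - sqrt(2)*(c*atan(2*c) - log(4*c^2 + 1)/4)


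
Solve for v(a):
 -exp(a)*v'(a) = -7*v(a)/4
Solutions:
 v(a) = C1*exp(-7*exp(-a)/4)


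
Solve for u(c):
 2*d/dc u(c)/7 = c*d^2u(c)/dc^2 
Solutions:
 u(c) = C1 + C2*c^(9/7)


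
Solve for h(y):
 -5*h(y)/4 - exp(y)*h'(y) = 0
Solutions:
 h(y) = C1*exp(5*exp(-y)/4)


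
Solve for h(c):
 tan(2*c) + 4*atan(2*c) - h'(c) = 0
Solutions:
 h(c) = C1 + 4*c*atan(2*c) - log(4*c^2 + 1) - log(cos(2*c))/2


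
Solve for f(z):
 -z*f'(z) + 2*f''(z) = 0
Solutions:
 f(z) = C1 + C2*erfi(z/2)


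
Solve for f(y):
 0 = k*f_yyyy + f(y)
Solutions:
 f(y) = C1*exp(-y*(-1/k)^(1/4)) + C2*exp(y*(-1/k)^(1/4)) + C3*exp(-I*y*(-1/k)^(1/4)) + C4*exp(I*y*(-1/k)^(1/4))


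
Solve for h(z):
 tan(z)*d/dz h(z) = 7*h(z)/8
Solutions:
 h(z) = C1*sin(z)^(7/8)


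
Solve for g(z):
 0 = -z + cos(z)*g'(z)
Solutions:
 g(z) = C1 + Integral(z/cos(z), z)


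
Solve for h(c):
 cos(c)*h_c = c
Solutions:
 h(c) = C1 + Integral(c/cos(c), c)


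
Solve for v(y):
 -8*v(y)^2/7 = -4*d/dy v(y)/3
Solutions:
 v(y) = -7/(C1 + 6*y)


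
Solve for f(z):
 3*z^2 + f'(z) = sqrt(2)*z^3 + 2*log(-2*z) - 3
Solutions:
 f(z) = C1 + sqrt(2)*z^4/4 - z^3 + 2*z*log(-z) + z*(-5 + 2*log(2))


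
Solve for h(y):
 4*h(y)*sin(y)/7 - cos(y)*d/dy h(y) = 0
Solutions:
 h(y) = C1/cos(y)^(4/7)


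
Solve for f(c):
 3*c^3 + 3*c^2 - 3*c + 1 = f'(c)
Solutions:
 f(c) = C1 + 3*c^4/4 + c^3 - 3*c^2/2 + c


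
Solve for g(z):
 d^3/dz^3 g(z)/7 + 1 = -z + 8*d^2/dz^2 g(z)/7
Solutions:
 g(z) = C1 + C2*z + C3*exp(8*z) + 7*z^3/48 + 63*z^2/128


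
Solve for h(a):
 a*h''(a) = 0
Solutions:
 h(a) = C1 + C2*a


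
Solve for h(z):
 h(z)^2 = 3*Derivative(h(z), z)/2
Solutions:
 h(z) = -3/(C1 + 2*z)


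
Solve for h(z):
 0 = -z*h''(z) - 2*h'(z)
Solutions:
 h(z) = C1 + C2/z


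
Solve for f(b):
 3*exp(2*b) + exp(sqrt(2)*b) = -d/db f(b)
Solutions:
 f(b) = C1 - 3*exp(2*b)/2 - sqrt(2)*exp(sqrt(2)*b)/2


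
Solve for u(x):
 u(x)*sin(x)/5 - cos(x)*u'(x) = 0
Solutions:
 u(x) = C1/cos(x)^(1/5)


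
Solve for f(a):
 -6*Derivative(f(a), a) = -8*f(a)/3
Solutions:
 f(a) = C1*exp(4*a/9)


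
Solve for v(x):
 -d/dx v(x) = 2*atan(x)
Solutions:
 v(x) = C1 - 2*x*atan(x) + log(x^2 + 1)


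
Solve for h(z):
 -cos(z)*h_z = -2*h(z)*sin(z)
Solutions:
 h(z) = C1/cos(z)^2


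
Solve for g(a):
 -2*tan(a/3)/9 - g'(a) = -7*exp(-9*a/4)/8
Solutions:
 g(a) = C1 - log(tan(a/3)^2 + 1)/3 - 7*exp(-9*a/4)/18


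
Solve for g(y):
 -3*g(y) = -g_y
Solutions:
 g(y) = C1*exp(3*y)


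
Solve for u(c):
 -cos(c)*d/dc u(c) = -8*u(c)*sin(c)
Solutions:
 u(c) = C1/cos(c)^8


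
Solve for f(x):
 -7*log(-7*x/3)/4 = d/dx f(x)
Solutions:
 f(x) = C1 - 7*x*log(-x)/4 + 7*x*(-log(7) + 1 + log(3))/4


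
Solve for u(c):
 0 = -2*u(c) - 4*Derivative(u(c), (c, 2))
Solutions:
 u(c) = C1*sin(sqrt(2)*c/2) + C2*cos(sqrt(2)*c/2)


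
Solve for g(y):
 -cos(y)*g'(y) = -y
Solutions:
 g(y) = C1 + Integral(y/cos(y), y)


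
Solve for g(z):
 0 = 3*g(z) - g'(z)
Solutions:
 g(z) = C1*exp(3*z)


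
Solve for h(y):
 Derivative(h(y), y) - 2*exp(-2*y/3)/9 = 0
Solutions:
 h(y) = C1 - exp(-2*y/3)/3


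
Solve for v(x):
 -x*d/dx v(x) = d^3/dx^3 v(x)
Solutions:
 v(x) = C1 + Integral(C2*airyai(-x) + C3*airybi(-x), x)


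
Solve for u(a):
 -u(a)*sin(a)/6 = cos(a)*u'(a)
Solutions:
 u(a) = C1*cos(a)^(1/6)


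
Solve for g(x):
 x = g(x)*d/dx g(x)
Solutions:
 g(x) = -sqrt(C1 + x^2)
 g(x) = sqrt(C1 + x^2)


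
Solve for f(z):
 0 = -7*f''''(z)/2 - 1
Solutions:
 f(z) = C1 + C2*z + C3*z^2 + C4*z^3 - z^4/84


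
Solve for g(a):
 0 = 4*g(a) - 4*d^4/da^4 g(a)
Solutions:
 g(a) = C1*exp(-a) + C2*exp(a) + C3*sin(a) + C4*cos(a)


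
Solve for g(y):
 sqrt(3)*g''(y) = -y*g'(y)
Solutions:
 g(y) = C1 + C2*erf(sqrt(2)*3^(3/4)*y/6)


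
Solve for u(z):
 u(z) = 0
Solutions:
 u(z) = 0


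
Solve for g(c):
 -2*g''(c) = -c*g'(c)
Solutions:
 g(c) = C1 + C2*erfi(c/2)


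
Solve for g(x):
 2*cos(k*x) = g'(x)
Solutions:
 g(x) = C1 + 2*sin(k*x)/k


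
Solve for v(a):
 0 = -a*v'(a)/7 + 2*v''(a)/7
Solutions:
 v(a) = C1 + C2*erfi(a/2)


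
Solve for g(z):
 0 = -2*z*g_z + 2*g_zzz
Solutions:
 g(z) = C1 + Integral(C2*airyai(z) + C3*airybi(z), z)


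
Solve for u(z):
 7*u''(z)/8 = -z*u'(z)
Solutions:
 u(z) = C1 + C2*erf(2*sqrt(7)*z/7)


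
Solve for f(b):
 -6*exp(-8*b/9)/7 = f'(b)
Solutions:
 f(b) = C1 + 27*exp(-8*b/9)/28


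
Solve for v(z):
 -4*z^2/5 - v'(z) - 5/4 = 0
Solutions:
 v(z) = C1 - 4*z^3/15 - 5*z/4


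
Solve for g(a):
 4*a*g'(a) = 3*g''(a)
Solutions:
 g(a) = C1 + C2*erfi(sqrt(6)*a/3)


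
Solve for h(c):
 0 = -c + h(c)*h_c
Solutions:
 h(c) = -sqrt(C1 + c^2)
 h(c) = sqrt(C1 + c^2)


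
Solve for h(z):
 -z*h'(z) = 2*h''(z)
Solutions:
 h(z) = C1 + C2*erf(z/2)


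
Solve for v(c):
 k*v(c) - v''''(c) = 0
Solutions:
 v(c) = C1*exp(-c*k^(1/4)) + C2*exp(c*k^(1/4)) + C3*exp(-I*c*k^(1/4)) + C4*exp(I*c*k^(1/4))


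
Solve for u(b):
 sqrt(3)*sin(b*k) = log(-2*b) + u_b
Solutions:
 u(b) = C1 - b*log(-b) - b*log(2) + b + sqrt(3)*Piecewise((-cos(b*k)/k, Ne(k, 0)), (0, True))


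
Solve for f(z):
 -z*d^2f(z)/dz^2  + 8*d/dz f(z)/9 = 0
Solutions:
 f(z) = C1 + C2*z^(17/9)


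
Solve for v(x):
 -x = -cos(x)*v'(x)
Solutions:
 v(x) = C1 + Integral(x/cos(x), x)


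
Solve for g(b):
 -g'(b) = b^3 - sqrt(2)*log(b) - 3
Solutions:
 g(b) = C1 - b^4/4 + sqrt(2)*b*log(b) - sqrt(2)*b + 3*b


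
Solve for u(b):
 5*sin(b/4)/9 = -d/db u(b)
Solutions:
 u(b) = C1 + 20*cos(b/4)/9


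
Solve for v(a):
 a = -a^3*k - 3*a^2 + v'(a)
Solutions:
 v(a) = C1 + a^4*k/4 + a^3 + a^2/2


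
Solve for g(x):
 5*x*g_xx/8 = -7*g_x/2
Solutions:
 g(x) = C1 + C2/x^(23/5)


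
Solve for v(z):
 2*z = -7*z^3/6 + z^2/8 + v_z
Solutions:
 v(z) = C1 + 7*z^4/24 - z^3/24 + z^2


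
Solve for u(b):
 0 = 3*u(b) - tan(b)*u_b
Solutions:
 u(b) = C1*sin(b)^3


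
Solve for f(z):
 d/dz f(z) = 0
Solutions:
 f(z) = C1


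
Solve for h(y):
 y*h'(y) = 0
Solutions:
 h(y) = C1


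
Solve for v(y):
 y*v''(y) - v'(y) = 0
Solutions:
 v(y) = C1 + C2*y^2


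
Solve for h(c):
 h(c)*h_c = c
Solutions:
 h(c) = -sqrt(C1 + c^2)
 h(c) = sqrt(C1 + c^2)


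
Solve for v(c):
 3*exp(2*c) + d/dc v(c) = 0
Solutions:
 v(c) = C1 - 3*exp(2*c)/2


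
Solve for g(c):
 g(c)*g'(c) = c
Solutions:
 g(c) = -sqrt(C1 + c^2)
 g(c) = sqrt(C1 + c^2)


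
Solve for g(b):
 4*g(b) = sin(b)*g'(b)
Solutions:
 g(b) = C1*(cos(b)^2 - 2*cos(b) + 1)/(cos(b)^2 + 2*cos(b) + 1)


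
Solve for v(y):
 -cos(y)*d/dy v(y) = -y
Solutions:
 v(y) = C1 + Integral(y/cos(y), y)


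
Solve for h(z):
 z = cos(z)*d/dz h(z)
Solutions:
 h(z) = C1 + Integral(z/cos(z), z)


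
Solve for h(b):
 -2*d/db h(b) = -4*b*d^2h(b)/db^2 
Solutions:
 h(b) = C1 + C2*b^(3/2)


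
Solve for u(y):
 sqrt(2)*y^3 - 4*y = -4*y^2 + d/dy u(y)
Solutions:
 u(y) = C1 + sqrt(2)*y^4/4 + 4*y^3/3 - 2*y^2


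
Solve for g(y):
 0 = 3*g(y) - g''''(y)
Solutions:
 g(y) = C1*exp(-3^(1/4)*y) + C2*exp(3^(1/4)*y) + C3*sin(3^(1/4)*y) + C4*cos(3^(1/4)*y)


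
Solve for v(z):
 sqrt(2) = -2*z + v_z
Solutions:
 v(z) = C1 + z^2 + sqrt(2)*z


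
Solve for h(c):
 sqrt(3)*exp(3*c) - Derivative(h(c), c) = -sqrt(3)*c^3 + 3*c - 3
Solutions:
 h(c) = C1 + sqrt(3)*c^4/4 - 3*c^2/2 + 3*c + sqrt(3)*exp(3*c)/3


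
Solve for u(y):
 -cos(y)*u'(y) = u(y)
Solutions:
 u(y) = C1*sqrt(sin(y) - 1)/sqrt(sin(y) + 1)


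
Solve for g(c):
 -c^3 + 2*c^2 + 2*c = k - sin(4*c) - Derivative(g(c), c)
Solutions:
 g(c) = C1 + c^4/4 - 2*c^3/3 - c^2 + c*k + cos(4*c)/4


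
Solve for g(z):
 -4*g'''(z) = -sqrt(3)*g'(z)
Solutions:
 g(z) = C1 + C2*exp(-3^(1/4)*z/2) + C3*exp(3^(1/4)*z/2)


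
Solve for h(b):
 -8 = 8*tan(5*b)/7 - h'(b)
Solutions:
 h(b) = C1 + 8*b - 8*log(cos(5*b))/35


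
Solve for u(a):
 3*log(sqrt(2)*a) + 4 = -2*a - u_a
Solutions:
 u(a) = C1 - a^2 - 3*a*log(a) - 3*a*log(2)/2 - a


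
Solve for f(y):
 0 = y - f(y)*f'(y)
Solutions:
 f(y) = -sqrt(C1 + y^2)
 f(y) = sqrt(C1 + y^2)


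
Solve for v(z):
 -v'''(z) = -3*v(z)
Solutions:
 v(z) = C3*exp(3^(1/3)*z) + (C1*sin(3^(5/6)*z/2) + C2*cos(3^(5/6)*z/2))*exp(-3^(1/3)*z/2)


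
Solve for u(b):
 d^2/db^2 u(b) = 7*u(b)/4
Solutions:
 u(b) = C1*exp(-sqrt(7)*b/2) + C2*exp(sqrt(7)*b/2)


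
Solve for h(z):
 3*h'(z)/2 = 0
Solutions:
 h(z) = C1


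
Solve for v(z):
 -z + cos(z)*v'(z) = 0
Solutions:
 v(z) = C1 + Integral(z/cos(z), z)


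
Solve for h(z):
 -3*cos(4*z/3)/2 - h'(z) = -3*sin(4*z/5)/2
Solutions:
 h(z) = C1 - 9*sin(4*z/3)/8 - 15*cos(4*z/5)/8


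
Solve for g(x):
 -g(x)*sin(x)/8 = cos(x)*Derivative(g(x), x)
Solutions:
 g(x) = C1*cos(x)^(1/8)


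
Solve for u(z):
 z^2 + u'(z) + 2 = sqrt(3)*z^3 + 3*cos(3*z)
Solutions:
 u(z) = C1 + sqrt(3)*z^4/4 - z^3/3 - 2*z + sin(3*z)


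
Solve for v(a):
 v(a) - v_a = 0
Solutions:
 v(a) = C1*exp(a)


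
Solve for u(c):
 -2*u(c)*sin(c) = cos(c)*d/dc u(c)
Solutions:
 u(c) = C1*cos(c)^2


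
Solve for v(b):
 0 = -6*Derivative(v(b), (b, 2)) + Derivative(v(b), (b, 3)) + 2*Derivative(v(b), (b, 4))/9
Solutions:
 v(b) = C1 + C2*b + C3*exp(3*b*(-3 + sqrt(57))/4) + C4*exp(-3*b*(3 + sqrt(57))/4)


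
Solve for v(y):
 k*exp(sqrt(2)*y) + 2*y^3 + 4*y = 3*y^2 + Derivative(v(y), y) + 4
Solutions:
 v(y) = C1 + sqrt(2)*k*exp(sqrt(2)*y)/2 + y^4/2 - y^3 + 2*y^2 - 4*y


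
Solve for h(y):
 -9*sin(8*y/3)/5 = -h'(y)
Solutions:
 h(y) = C1 - 27*cos(8*y/3)/40


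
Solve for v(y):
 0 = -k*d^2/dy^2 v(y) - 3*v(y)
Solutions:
 v(y) = C1*exp(-sqrt(3)*y*sqrt(-1/k)) + C2*exp(sqrt(3)*y*sqrt(-1/k))


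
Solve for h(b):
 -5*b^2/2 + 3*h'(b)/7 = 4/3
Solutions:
 h(b) = C1 + 35*b^3/18 + 28*b/9


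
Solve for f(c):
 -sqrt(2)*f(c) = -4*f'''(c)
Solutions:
 f(c) = C3*exp(sqrt(2)*c/2) + (C1*sin(sqrt(6)*c/4) + C2*cos(sqrt(6)*c/4))*exp(-sqrt(2)*c/4)


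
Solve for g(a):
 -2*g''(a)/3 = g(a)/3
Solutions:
 g(a) = C1*sin(sqrt(2)*a/2) + C2*cos(sqrt(2)*a/2)


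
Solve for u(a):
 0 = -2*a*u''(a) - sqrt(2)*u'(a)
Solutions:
 u(a) = C1 + C2*a^(1 - sqrt(2)/2)


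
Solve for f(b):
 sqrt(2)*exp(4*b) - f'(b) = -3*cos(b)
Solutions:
 f(b) = C1 + sqrt(2)*exp(4*b)/4 + 3*sin(b)


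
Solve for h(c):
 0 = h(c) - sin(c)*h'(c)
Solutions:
 h(c) = C1*sqrt(cos(c) - 1)/sqrt(cos(c) + 1)


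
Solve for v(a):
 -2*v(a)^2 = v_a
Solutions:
 v(a) = 1/(C1 + 2*a)


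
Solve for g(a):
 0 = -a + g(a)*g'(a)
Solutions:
 g(a) = -sqrt(C1 + a^2)
 g(a) = sqrt(C1 + a^2)


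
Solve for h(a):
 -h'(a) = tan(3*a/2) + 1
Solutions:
 h(a) = C1 - a + 2*log(cos(3*a/2))/3


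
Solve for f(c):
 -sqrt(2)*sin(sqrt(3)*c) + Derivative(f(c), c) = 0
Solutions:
 f(c) = C1 - sqrt(6)*cos(sqrt(3)*c)/3


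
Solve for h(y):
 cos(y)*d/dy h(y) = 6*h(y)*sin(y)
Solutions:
 h(y) = C1/cos(y)^6


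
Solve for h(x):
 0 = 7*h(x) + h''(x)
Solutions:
 h(x) = C1*sin(sqrt(7)*x) + C2*cos(sqrt(7)*x)


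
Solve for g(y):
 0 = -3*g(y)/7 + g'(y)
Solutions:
 g(y) = C1*exp(3*y/7)


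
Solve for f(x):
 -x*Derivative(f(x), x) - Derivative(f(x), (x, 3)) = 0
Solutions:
 f(x) = C1 + Integral(C2*airyai(-x) + C3*airybi(-x), x)


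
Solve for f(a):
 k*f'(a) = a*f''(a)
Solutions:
 f(a) = C1 + a^(re(k) + 1)*(C2*sin(log(a)*Abs(im(k))) + C3*cos(log(a)*im(k)))


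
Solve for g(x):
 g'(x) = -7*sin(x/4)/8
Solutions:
 g(x) = C1 + 7*cos(x/4)/2


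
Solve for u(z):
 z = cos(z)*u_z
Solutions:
 u(z) = C1 + Integral(z/cos(z), z)


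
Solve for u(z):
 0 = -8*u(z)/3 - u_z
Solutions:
 u(z) = C1*exp(-8*z/3)


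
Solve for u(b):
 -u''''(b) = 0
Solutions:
 u(b) = C1 + C2*b + C3*b^2 + C4*b^3


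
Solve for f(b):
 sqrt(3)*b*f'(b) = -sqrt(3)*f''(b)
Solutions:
 f(b) = C1 + C2*erf(sqrt(2)*b/2)


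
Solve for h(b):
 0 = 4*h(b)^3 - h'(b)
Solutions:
 h(b) = -sqrt(2)*sqrt(-1/(C1 + 4*b))/2
 h(b) = sqrt(2)*sqrt(-1/(C1 + 4*b))/2


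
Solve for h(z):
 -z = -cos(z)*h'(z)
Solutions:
 h(z) = C1 + Integral(z/cos(z), z)


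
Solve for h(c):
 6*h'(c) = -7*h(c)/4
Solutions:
 h(c) = C1*exp(-7*c/24)


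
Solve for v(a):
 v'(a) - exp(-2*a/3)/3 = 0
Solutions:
 v(a) = C1 - exp(-2*a/3)/2


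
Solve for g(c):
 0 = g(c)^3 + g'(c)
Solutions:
 g(c) = -sqrt(2)*sqrt(-1/(C1 - c))/2
 g(c) = sqrt(2)*sqrt(-1/(C1 - c))/2


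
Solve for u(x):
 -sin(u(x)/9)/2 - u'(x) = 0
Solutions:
 x/2 + 9*log(cos(u(x)/9) - 1)/2 - 9*log(cos(u(x)/9) + 1)/2 = C1


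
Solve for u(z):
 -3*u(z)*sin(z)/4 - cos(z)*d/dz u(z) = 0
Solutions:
 u(z) = C1*cos(z)^(3/4)


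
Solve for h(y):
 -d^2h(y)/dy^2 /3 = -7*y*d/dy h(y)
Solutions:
 h(y) = C1 + C2*erfi(sqrt(42)*y/2)


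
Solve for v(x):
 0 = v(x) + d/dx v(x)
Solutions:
 v(x) = C1*exp(-x)


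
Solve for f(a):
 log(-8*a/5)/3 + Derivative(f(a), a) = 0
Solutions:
 f(a) = C1 - a*log(-a)/3 + a*(-log(2) + 1/3 + log(5)/3)


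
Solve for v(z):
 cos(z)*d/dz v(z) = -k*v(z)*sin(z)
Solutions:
 v(z) = C1*exp(k*log(cos(z)))


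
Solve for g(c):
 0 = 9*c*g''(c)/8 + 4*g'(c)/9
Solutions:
 g(c) = C1 + C2*c^(49/81)


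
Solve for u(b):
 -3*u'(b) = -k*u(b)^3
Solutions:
 u(b) = -sqrt(6)*sqrt(-1/(C1 + b*k))/2
 u(b) = sqrt(6)*sqrt(-1/(C1 + b*k))/2


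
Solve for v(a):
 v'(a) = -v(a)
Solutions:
 v(a) = C1*exp(-a)


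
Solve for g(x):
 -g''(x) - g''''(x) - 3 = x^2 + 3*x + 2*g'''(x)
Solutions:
 g(x) = C1 + C4*exp(-x) - x^4/12 + x^3/6 - 3*x^2/2 + x*(C2 + C3*exp(-x))


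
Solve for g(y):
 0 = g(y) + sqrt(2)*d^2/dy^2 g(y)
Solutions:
 g(y) = C1*sin(2^(3/4)*y/2) + C2*cos(2^(3/4)*y/2)


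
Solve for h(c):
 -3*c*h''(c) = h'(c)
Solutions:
 h(c) = C1 + C2*c^(2/3)


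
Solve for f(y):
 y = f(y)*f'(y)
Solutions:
 f(y) = -sqrt(C1 + y^2)
 f(y) = sqrt(C1 + y^2)


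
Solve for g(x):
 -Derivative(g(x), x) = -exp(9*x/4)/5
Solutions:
 g(x) = C1 + 4*exp(9*x/4)/45


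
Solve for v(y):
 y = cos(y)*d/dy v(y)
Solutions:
 v(y) = C1 + Integral(y/cos(y), y)


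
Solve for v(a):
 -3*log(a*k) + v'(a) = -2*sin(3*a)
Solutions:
 v(a) = C1 + 3*a*log(a*k) - 3*a + 2*cos(3*a)/3


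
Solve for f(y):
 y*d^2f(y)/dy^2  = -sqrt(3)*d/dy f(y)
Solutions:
 f(y) = C1 + C2*y^(1 - sqrt(3))


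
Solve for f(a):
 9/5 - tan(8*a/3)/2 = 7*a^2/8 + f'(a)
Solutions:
 f(a) = C1 - 7*a^3/24 + 9*a/5 + 3*log(cos(8*a/3))/16


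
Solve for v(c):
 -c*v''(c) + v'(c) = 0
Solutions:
 v(c) = C1 + C2*c^2


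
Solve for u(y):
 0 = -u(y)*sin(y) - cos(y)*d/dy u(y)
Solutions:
 u(y) = C1*cos(y)


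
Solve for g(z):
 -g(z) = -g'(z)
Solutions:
 g(z) = C1*exp(z)


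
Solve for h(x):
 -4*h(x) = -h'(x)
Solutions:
 h(x) = C1*exp(4*x)


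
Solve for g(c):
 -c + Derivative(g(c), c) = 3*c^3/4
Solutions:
 g(c) = C1 + 3*c^4/16 + c^2/2


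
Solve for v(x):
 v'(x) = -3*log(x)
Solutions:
 v(x) = C1 - 3*x*log(x) + 3*x


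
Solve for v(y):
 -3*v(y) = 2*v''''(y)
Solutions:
 v(y) = (C1*sin(6^(1/4)*y/2) + C2*cos(6^(1/4)*y/2))*exp(-6^(1/4)*y/2) + (C3*sin(6^(1/4)*y/2) + C4*cos(6^(1/4)*y/2))*exp(6^(1/4)*y/2)


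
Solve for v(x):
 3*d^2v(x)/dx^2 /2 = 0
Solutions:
 v(x) = C1 + C2*x


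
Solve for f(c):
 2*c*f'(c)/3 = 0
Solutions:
 f(c) = C1


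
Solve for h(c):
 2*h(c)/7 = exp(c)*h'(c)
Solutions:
 h(c) = C1*exp(-2*exp(-c)/7)


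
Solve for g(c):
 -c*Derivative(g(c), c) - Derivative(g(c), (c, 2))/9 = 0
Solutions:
 g(c) = C1 + C2*erf(3*sqrt(2)*c/2)


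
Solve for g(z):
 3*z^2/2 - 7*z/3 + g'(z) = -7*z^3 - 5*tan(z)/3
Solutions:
 g(z) = C1 - 7*z^4/4 - z^3/2 + 7*z^2/6 + 5*log(cos(z))/3


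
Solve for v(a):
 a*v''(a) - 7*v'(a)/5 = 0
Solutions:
 v(a) = C1 + C2*a^(12/5)


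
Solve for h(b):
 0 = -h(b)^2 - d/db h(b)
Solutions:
 h(b) = 1/(C1 + b)


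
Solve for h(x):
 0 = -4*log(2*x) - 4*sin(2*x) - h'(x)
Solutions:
 h(x) = C1 - 4*x*log(x) - 4*x*log(2) + 4*x + 2*cos(2*x)


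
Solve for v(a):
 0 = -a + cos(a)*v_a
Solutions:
 v(a) = C1 + Integral(a/cos(a), a)


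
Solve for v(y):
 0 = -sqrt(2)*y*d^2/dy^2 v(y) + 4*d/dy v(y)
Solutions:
 v(y) = C1 + C2*y^(1 + 2*sqrt(2))


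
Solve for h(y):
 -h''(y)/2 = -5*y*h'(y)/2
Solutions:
 h(y) = C1 + C2*erfi(sqrt(10)*y/2)


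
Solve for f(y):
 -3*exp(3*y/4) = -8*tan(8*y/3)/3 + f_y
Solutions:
 f(y) = C1 - 4*exp(3*y/4) - log(cos(8*y/3))


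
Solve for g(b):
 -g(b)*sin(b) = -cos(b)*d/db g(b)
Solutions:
 g(b) = C1/cos(b)


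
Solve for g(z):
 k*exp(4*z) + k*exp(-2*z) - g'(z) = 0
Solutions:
 g(z) = C1 + k*exp(4*z)/4 - k*exp(-2*z)/2


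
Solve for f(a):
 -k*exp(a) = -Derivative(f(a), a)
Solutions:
 f(a) = C1 + k*exp(a)


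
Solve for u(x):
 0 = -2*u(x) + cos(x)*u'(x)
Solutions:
 u(x) = C1*(sin(x) + 1)/(sin(x) - 1)


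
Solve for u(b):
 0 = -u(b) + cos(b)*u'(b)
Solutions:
 u(b) = C1*sqrt(sin(b) + 1)/sqrt(sin(b) - 1)


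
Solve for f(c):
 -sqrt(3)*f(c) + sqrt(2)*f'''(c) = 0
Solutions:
 f(c) = C3*exp(2^(5/6)*3^(1/6)*c/2) + (C1*sin(2^(5/6)*3^(2/3)*c/4) + C2*cos(2^(5/6)*3^(2/3)*c/4))*exp(-2^(5/6)*3^(1/6)*c/4)


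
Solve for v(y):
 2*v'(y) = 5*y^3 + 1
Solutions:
 v(y) = C1 + 5*y^4/8 + y/2


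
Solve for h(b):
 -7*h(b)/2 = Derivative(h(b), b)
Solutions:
 h(b) = C1*exp(-7*b/2)


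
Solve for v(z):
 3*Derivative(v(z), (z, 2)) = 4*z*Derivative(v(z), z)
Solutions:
 v(z) = C1 + C2*erfi(sqrt(6)*z/3)


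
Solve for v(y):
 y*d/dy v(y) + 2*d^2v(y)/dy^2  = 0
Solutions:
 v(y) = C1 + C2*erf(y/2)


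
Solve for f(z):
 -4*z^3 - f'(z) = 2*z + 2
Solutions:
 f(z) = C1 - z^4 - z^2 - 2*z


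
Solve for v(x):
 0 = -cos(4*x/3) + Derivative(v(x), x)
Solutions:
 v(x) = C1 + 3*sin(4*x/3)/4


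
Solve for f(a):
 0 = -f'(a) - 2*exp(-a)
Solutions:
 f(a) = C1 + 2*exp(-a)


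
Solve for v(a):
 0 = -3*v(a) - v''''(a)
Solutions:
 v(a) = (C1*sin(sqrt(2)*3^(1/4)*a/2) + C2*cos(sqrt(2)*3^(1/4)*a/2))*exp(-sqrt(2)*3^(1/4)*a/2) + (C3*sin(sqrt(2)*3^(1/4)*a/2) + C4*cos(sqrt(2)*3^(1/4)*a/2))*exp(sqrt(2)*3^(1/4)*a/2)


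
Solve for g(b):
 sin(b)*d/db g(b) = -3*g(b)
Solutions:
 g(b) = C1*(cos(b) + 1)^(3/2)/(cos(b) - 1)^(3/2)


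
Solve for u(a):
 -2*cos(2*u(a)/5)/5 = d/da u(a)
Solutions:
 2*a/5 - 5*log(sin(2*u(a)/5) - 1)/4 + 5*log(sin(2*u(a)/5) + 1)/4 = C1


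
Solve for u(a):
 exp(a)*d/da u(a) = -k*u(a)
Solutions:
 u(a) = C1*exp(k*exp(-a))


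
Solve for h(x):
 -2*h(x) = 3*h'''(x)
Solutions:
 h(x) = C3*exp(-2^(1/3)*3^(2/3)*x/3) + (C1*sin(2^(1/3)*3^(1/6)*x/2) + C2*cos(2^(1/3)*3^(1/6)*x/2))*exp(2^(1/3)*3^(2/3)*x/6)


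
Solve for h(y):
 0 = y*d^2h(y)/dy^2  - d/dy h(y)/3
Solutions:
 h(y) = C1 + C2*y^(4/3)


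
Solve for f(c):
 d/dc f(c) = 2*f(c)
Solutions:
 f(c) = C1*exp(2*c)


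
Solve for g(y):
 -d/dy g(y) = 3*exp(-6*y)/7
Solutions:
 g(y) = C1 + exp(-6*y)/14


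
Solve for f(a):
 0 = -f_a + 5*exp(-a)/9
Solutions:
 f(a) = C1 - 5*exp(-a)/9


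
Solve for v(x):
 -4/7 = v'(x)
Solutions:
 v(x) = C1 - 4*x/7


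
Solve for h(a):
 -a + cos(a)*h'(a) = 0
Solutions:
 h(a) = C1 + Integral(a/cos(a), a)


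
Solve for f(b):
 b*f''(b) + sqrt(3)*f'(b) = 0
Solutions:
 f(b) = C1 + C2*b^(1 - sqrt(3))


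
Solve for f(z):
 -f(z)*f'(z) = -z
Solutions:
 f(z) = -sqrt(C1 + z^2)
 f(z) = sqrt(C1 + z^2)


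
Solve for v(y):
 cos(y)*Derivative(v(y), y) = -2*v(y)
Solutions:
 v(y) = C1*(sin(y) - 1)/(sin(y) + 1)


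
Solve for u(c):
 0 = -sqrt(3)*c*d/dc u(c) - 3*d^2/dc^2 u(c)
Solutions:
 u(c) = C1 + C2*erf(sqrt(2)*3^(3/4)*c/6)


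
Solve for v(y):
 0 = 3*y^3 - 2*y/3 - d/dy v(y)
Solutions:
 v(y) = C1 + 3*y^4/4 - y^2/3


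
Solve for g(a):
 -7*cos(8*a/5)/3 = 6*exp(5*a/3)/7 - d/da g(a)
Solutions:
 g(a) = C1 + 18*exp(5*a/3)/35 + 35*sin(8*a/5)/24


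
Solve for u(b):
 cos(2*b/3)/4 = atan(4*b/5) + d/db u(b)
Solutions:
 u(b) = C1 - b*atan(4*b/5) + 5*log(16*b^2 + 25)/8 + 3*sin(2*b/3)/8


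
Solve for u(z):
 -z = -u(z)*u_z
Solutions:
 u(z) = -sqrt(C1 + z^2)
 u(z) = sqrt(C1 + z^2)


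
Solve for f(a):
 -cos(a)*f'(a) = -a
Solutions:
 f(a) = C1 + Integral(a/cos(a), a)


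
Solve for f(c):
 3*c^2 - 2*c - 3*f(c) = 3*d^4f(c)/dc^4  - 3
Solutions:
 f(c) = c^2 - 2*c/3 + (C1*sin(sqrt(2)*c/2) + C2*cos(sqrt(2)*c/2))*exp(-sqrt(2)*c/2) + (C3*sin(sqrt(2)*c/2) + C4*cos(sqrt(2)*c/2))*exp(sqrt(2)*c/2) + 1


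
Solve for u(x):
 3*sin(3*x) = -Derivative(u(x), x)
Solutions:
 u(x) = C1 + cos(3*x)


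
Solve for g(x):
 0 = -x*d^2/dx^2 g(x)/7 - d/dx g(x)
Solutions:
 g(x) = C1 + C2/x^6


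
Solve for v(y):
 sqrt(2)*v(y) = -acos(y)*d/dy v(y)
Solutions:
 v(y) = C1*exp(-sqrt(2)*Integral(1/acos(y), y))


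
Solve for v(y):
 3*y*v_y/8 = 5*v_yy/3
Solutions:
 v(y) = C1 + C2*erfi(3*sqrt(5)*y/20)


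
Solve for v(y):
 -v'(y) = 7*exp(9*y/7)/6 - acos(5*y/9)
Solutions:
 v(y) = C1 + y*acos(5*y/9) - sqrt(81 - 25*y^2)/5 - 49*exp(9*y/7)/54


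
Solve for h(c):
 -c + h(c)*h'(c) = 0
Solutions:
 h(c) = -sqrt(C1 + c^2)
 h(c) = sqrt(C1 + c^2)


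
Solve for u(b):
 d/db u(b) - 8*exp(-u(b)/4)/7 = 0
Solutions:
 u(b) = 4*log(C1 + 2*b/7)


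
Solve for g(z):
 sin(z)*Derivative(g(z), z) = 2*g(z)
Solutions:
 g(z) = C1*(cos(z) - 1)/(cos(z) + 1)


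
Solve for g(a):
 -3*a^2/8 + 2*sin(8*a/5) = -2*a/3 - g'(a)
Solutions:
 g(a) = C1 + a^3/8 - a^2/3 + 5*cos(8*a/5)/4


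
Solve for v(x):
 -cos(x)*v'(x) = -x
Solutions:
 v(x) = C1 + Integral(x/cos(x), x)


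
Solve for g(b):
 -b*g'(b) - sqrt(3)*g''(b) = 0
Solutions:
 g(b) = C1 + C2*erf(sqrt(2)*3^(3/4)*b/6)


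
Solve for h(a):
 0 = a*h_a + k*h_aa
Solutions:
 h(a) = C1 + C2*sqrt(k)*erf(sqrt(2)*a*sqrt(1/k)/2)


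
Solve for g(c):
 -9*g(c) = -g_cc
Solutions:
 g(c) = C1*exp(-3*c) + C2*exp(3*c)


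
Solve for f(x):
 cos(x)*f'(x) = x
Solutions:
 f(x) = C1 + Integral(x/cos(x), x)


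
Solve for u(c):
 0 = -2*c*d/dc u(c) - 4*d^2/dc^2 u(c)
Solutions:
 u(c) = C1 + C2*erf(c/2)


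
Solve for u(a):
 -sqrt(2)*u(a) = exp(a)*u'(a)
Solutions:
 u(a) = C1*exp(sqrt(2)*exp(-a))


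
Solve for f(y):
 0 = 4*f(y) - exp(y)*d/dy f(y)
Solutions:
 f(y) = C1*exp(-4*exp(-y))


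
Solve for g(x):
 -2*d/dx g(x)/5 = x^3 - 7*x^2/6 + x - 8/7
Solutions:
 g(x) = C1 - 5*x^4/8 + 35*x^3/36 - 5*x^2/4 + 20*x/7


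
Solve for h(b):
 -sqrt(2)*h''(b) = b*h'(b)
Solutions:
 h(b) = C1 + C2*erf(2^(1/4)*b/2)


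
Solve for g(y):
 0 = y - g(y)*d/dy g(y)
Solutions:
 g(y) = -sqrt(C1 + y^2)
 g(y) = sqrt(C1 + y^2)


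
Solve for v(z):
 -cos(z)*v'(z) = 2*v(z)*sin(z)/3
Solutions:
 v(z) = C1*cos(z)^(2/3)


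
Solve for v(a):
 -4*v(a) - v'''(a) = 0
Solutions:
 v(a) = C3*exp(-2^(2/3)*a) + (C1*sin(2^(2/3)*sqrt(3)*a/2) + C2*cos(2^(2/3)*sqrt(3)*a/2))*exp(2^(2/3)*a/2)


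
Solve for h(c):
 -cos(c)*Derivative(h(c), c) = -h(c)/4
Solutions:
 h(c) = C1*(sin(c) + 1)^(1/8)/(sin(c) - 1)^(1/8)


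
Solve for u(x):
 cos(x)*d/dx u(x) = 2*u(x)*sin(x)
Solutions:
 u(x) = C1/cos(x)^2


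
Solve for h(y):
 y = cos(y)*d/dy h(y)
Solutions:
 h(y) = C1 + Integral(y/cos(y), y)


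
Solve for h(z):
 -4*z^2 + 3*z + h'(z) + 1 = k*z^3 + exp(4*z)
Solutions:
 h(z) = C1 + k*z^4/4 + 4*z^3/3 - 3*z^2/2 - z + exp(4*z)/4


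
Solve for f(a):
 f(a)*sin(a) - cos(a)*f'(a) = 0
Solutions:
 f(a) = C1/cos(a)


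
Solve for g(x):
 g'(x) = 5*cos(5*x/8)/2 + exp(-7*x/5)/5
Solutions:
 g(x) = C1 + 4*sin(5*x/8) - exp(-7*x/5)/7


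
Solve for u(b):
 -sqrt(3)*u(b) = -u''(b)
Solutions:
 u(b) = C1*exp(-3^(1/4)*b) + C2*exp(3^(1/4)*b)


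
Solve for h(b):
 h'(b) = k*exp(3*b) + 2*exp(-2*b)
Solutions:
 h(b) = C1 + k*exp(3*b)/3 - exp(-2*b)


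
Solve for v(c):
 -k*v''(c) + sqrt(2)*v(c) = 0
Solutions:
 v(c) = C1*exp(-2^(1/4)*c*sqrt(1/k)) + C2*exp(2^(1/4)*c*sqrt(1/k))


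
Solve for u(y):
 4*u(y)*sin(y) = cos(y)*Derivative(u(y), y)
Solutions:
 u(y) = C1/cos(y)^4


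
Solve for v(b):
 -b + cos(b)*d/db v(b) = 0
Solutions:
 v(b) = C1 + Integral(b/cos(b), b)


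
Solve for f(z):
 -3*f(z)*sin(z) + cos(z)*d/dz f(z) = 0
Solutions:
 f(z) = C1/cos(z)^3


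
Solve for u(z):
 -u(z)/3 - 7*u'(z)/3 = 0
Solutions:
 u(z) = C1*exp(-z/7)


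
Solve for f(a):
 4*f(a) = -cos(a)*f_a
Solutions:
 f(a) = C1*(sin(a)^2 - 2*sin(a) + 1)/(sin(a)^2 + 2*sin(a) + 1)


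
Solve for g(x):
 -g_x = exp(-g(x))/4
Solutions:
 g(x) = log(C1 - x/4)


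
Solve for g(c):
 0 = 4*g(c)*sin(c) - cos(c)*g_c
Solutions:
 g(c) = C1/cos(c)^4


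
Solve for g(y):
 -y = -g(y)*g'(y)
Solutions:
 g(y) = -sqrt(C1 + y^2)
 g(y) = sqrt(C1 + y^2)


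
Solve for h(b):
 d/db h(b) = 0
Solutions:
 h(b) = C1


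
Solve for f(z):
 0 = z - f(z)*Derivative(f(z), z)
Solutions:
 f(z) = -sqrt(C1 + z^2)
 f(z) = sqrt(C1 + z^2)


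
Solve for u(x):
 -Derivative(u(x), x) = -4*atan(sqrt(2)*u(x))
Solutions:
 Integral(1/atan(sqrt(2)*_y), (_y, u(x))) = C1 + 4*x


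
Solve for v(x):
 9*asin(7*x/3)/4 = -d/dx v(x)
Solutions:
 v(x) = C1 - 9*x*asin(7*x/3)/4 - 9*sqrt(9 - 49*x^2)/28


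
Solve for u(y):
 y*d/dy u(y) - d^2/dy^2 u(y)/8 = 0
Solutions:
 u(y) = C1 + C2*erfi(2*y)


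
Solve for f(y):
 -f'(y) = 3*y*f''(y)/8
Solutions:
 f(y) = C1 + C2/y^(5/3)


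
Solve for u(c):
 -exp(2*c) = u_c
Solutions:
 u(c) = C1 - exp(2*c)/2


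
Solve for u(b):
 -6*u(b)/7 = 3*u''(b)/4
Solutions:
 u(b) = C1*sin(2*sqrt(14)*b/7) + C2*cos(2*sqrt(14)*b/7)


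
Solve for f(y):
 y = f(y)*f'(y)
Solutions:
 f(y) = -sqrt(C1 + y^2)
 f(y) = sqrt(C1 + y^2)


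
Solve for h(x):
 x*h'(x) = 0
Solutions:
 h(x) = C1


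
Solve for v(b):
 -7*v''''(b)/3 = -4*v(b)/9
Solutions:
 v(b) = C1*exp(-sqrt(2)*21^(3/4)*b/21) + C2*exp(sqrt(2)*21^(3/4)*b/21) + C3*sin(sqrt(2)*21^(3/4)*b/21) + C4*cos(sqrt(2)*21^(3/4)*b/21)


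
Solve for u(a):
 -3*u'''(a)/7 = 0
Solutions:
 u(a) = C1 + C2*a + C3*a^2


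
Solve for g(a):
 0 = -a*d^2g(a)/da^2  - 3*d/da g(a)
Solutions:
 g(a) = C1 + C2/a^2


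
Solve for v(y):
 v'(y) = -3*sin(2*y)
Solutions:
 v(y) = C1 + 3*cos(2*y)/2


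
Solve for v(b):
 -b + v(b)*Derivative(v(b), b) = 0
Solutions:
 v(b) = -sqrt(C1 + b^2)
 v(b) = sqrt(C1 + b^2)


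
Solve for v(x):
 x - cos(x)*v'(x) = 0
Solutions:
 v(x) = C1 + Integral(x/cos(x), x)


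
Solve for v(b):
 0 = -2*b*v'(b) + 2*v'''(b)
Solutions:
 v(b) = C1 + Integral(C2*airyai(b) + C3*airybi(b), b)


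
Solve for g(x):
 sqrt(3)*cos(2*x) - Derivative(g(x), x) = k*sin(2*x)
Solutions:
 g(x) = C1 + k*cos(2*x)/2 + sqrt(3)*sin(2*x)/2


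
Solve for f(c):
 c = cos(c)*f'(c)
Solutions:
 f(c) = C1 + Integral(c/cos(c), c)


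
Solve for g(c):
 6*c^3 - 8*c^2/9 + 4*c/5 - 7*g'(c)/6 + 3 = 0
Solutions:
 g(c) = C1 + 9*c^4/7 - 16*c^3/63 + 12*c^2/35 + 18*c/7
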